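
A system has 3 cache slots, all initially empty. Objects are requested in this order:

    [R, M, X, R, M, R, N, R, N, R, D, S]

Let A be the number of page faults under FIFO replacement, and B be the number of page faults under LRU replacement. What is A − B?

1

Under FIFO: F F F . . . F F . . F F → 7 faults.
Under LRU: F F F . . . F . . . F F → 6 faults.
A − B = 7 − 6 = 1.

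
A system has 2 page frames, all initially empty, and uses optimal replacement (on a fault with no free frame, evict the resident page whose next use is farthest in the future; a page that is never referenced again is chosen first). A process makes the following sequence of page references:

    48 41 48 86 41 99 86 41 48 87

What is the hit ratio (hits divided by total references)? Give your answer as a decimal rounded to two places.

48 → miss, frames [48]
41 → miss, frames [48, 41]
48 → hit
86 → miss, evict 48, frames [41, 86]
41 → hit
99 → miss, evict 41, frames [86, 99]
86 → hit
41 → miss, evict 99, frames [86, 41]
48 → miss, evict 41, frames [86, 48]
87 → miss, evict 48, frames [86, 87]
Hits: 3 of 10 references → 3/10 = 0.3000.

0.30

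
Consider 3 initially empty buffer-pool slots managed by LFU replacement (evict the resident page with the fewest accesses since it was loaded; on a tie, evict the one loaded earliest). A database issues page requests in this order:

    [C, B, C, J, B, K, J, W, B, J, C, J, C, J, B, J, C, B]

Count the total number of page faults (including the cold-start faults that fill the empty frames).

C → fault, frames (C)
B → fault, frames (C B)
C → hit
J → fault, frames (C B J)
B → hit
K → fault, evict J, frames (C B K)
J → fault, evict K, frames (C B J)
W → fault, evict J, frames (C B W)
B → hit
J → fault, evict W, frames (C B J)
C → hit
J → hit
C → hit
J → hit
B → hit
J → hit
C → hit
B → hit
Page faults: 7.

7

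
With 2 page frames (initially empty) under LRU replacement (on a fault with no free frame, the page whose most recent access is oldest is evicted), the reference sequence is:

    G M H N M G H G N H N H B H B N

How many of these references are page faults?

G -> miss, frames [G]
M -> miss, frames [G, M]
H -> miss, evict G, frames [M, H]
N -> miss, evict M, frames [H, N]
M -> miss, evict H, frames [N, M]
G -> miss, evict N, frames [M, G]
H -> miss, evict M, frames [G, H]
G -> hit
N -> miss, evict H, frames [G, N]
H -> miss, evict G, frames [N, H]
N -> hit
H -> hit
B -> miss, evict N, frames [H, B]
H -> hit
B -> hit
N -> miss, evict H, frames [B, N]
Page faults: 11.

11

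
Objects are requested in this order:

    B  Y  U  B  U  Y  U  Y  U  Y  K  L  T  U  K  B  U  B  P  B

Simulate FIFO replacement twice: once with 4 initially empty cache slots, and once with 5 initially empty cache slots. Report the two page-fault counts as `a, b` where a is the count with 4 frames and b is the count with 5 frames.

9, 8

4 frames: F F F . . . . . . . F F F . . F F . F . → 9 faults.
5 frames: F F F . . . . . . . F F F . . F . . F . → 8 faults.
8 < 9: adding a frame reduced faults, as is typical.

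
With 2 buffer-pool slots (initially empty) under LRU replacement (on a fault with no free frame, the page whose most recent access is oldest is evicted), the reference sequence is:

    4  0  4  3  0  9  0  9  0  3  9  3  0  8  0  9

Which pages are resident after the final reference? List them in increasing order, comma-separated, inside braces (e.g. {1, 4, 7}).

{0, 9}

4 -> fault, frames {4}
0 -> fault, frames {4,0}
4 -> hit
3 -> fault, evict 0, frames {4,3}
0 -> fault, evict 4, frames {3,0}
9 -> fault, evict 3, frames {0,9}
0 -> hit
9 -> hit
0 -> hit
3 -> fault, evict 9, frames {0,3}
9 -> fault, evict 0, frames {3,9}
3 -> hit
0 -> fault, evict 9, frames {3,0}
8 -> fault, evict 3, frames {0,8}
0 -> hit
9 -> fault, evict 8, frames {0,9}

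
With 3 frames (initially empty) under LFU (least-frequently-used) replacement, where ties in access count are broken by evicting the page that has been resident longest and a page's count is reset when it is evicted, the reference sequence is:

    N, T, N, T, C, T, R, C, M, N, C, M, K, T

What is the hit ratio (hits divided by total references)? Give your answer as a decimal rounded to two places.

N → miss, frames [N]
T → miss, frames [N, T]
N → hit
T → hit
C → miss, frames [N, T, C]
T → hit
R → miss, evict C, frames [N, T, R]
C → miss, evict R, frames [N, T, C]
M → miss, evict C, frames [N, T, M]
N → hit
C → miss, evict M, frames [N, T, C]
M → miss, evict C, frames [N, T, M]
K → miss, evict M, frames [N, T, K]
T → hit
Hits: 5 of 14 references → 5/14 = 0.3571.

0.36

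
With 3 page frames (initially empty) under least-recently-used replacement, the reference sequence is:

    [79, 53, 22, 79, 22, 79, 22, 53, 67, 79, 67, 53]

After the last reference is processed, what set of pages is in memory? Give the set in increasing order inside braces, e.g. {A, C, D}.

{53, 67, 79}

79 -> miss, frames [79]
53 -> miss, frames [79, 53]
22 -> miss, frames [79, 53, 22]
79 -> hit
22 -> hit
79 -> hit
22 -> hit
53 -> hit
67 -> miss, evict 79, frames [22, 53, 67]
79 -> miss, evict 22, frames [53, 67, 79]
67 -> hit
53 -> hit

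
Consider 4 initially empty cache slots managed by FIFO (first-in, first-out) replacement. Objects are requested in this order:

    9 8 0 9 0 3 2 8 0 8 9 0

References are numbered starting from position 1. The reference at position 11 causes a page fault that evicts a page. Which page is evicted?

pos 1: 9 -> fault, frames [9]
pos 2: 8 -> fault, frames [9, 8]
pos 3: 0 -> fault, frames [9, 8, 0]
pos 4: 9 -> hit
pos 5: 0 -> hit
pos 6: 3 -> fault, frames [9, 8, 0, 3]
pos 7: 2 -> fault, evict 9, frames [8, 0, 3, 2]
pos 8: 8 -> hit
pos 9: 0 -> hit
pos 10: 8 -> hit
pos 11: 9 -> fault, evict 8, frames [0, 3, 2, 9]
At position 11, page 8 is evicted.

8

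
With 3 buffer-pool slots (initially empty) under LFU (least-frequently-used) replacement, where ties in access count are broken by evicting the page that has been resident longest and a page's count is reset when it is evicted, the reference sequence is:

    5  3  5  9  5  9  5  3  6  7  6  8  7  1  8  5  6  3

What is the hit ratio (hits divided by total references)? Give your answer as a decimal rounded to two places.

0.33

5 -> miss, frames (5)
3 -> miss, frames (5 3)
5 -> hit
9 -> miss, frames (5 3 9)
5 -> hit
9 -> hit
5 -> hit
3 -> hit
6 -> miss, evict 3, frames (5 9 6)
7 -> miss, evict 6, frames (5 9 7)
6 -> miss, evict 7, frames (5 9 6)
8 -> miss, evict 6, frames (5 9 8)
7 -> miss, evict 8, frames (5 9 7)
1 -> miss, evict 7, frames (5 9 1)
8 -> miss, evict 1, frames (5 9 8)
5 -> hit
6 -> miss, evict 8, frames (5 9 6)
3 -> miss, evict 6, frames (5 9 3)
Hits: 6 of 18 references → 6/18 = 0.3333.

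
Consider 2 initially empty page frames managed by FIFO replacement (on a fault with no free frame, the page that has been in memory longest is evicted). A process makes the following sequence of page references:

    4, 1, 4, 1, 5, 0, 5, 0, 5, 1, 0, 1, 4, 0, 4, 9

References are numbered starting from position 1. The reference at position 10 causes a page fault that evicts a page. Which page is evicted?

pos 1: 4: fault, frames {4}
pos 2: 1: fault, frames {4,1}
pos 3: 4: hit
pos 4: 1: hit
pos 5: 5: fault, evict 4, frames {1,5}
pos 6: 0: fault, evict 1, frames {5,0}
pos 7: 5: hit
pos 8: 0: hit
pos 9: 5: hit
pos 10: 1: fault, evict 5, frames {0,1}
At position 10, page 5 is evicted.

5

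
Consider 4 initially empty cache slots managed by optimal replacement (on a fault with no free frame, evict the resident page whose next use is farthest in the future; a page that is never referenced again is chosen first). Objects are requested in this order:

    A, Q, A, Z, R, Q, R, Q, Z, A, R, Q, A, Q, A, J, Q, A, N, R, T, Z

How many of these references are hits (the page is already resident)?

A: miss, frames (A)
Q: miss, frames (A Q)
A: hit
Z: miss, frames (A Q Z)
R: miss, frames (A Q Z R)
Q: hit
R: hit
Q: hit
Z: hit
A: hit
R: hit
Q: hit
A: hit
Q: hit
A: hit
J: miss, evict Z, frames (A Q R J)
Q: hit
A: hit
N: miss, evict J, frames (A Q R N)
R: hit
T: miss, evict N, frames (A Q R T)
Z: miss, evict T, frames (A Q R Z)
Hits: 14.

14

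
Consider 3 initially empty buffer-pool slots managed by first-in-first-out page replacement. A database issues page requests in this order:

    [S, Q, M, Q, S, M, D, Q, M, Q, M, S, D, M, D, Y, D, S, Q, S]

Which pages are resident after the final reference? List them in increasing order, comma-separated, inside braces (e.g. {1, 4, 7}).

{Q, S, Y}

S -> miss, frames [S]
Q -> miss, frames [S, Q]
M -> miss, frames [S, Q, M]
Q -> hit
S -> hit
M -> hit
D -> miss, evict S, frames [Q, M, D]
Q -> hit
M -> hit
Q -> hit
M -> hit
S -> miss, evict Q, frames [M, D, S]
D -> hit
M -> hit
D -> hit
Y -> miss, evict M, frames [D, S, Y]
D -> hit
S -> hit
Q -> miss, evict D, frames [S, Y, Q]
S -> hit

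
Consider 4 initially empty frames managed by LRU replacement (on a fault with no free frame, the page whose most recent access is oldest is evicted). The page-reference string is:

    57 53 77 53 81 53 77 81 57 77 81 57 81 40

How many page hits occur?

57: fault, frames {57}
53: fault, frames {57,53}
77: fault, frames {57,53,77}
53: hit
81: fault, frames {57,77,53,81}
53: hit
77: hit
81: hit
57: hit
77: hit
81: hit
57: hit
81: hit
40: fault, evict 53, frames {77,57,81,40}
Hits: 9.

9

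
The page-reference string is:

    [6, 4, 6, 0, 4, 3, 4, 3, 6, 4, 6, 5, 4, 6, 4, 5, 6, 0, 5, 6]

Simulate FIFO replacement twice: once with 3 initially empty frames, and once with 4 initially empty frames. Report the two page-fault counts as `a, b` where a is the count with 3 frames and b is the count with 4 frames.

9, 8

3 frames: F F . F . F . . F F . F . . . . . F . F → 9 faults.
4 frames: F F . F . F . . . . . F . F F . . F . . → 8 faults.
8 < 9: adding a frame reduced faults, as is typical.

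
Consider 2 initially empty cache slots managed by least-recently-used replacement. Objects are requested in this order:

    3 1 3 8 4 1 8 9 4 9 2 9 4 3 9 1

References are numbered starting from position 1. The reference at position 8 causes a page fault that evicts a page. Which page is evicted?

1

pos 1: 3: fault, frames [3]
pos 2: 1: fault, frames [3, 1]
pos 3: 3: hit
pos 4: 8: fault, evict 1, frames [3, 8]
pos 5: 4: fault, evict 3, frames [8, 4]
pos 6: 1: fault, evict 8, frames [4, 1]
pos 7: 8: fault, evict 4, frames [1, 8]
pos 8: 9: fault, evict 1, frames [8, 9]
At position 8, page 1 is evicted.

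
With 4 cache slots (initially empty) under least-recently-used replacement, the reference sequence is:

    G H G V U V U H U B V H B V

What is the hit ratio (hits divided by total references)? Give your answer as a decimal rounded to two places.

G → miss, frames (G)
H → miss, frames (G H)
G → hit
V → miss, frames (H G V)
U → miss, frames (H G V U)
V → hit
U → hit
H → hit
U → hit
B → miss, evict G, frames (V H U B)
V → hit
H → hit
B → hit
V → hit
Hits: 9 of 14 references → 9/14 = 0.6429.

0.64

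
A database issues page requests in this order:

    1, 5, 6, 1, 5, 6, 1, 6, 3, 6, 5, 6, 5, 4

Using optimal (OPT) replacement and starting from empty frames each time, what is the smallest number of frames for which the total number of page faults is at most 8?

2

f=1: 14 faults
f=2: 8 faults
f=3: 5 faults
f=4: 5 faults
f=5: 5 faults
Smallest f with faults ≤ 8 is 2.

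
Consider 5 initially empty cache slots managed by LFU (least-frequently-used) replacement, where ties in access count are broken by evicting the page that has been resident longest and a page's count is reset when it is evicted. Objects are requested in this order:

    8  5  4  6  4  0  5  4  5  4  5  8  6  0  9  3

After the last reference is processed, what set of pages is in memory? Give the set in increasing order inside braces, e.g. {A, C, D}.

{0, 3, 4, 5, 6}

8 → fault, frames [8]
5 → fault, frames [8, 5]
4 → fault, frames [8, 5, 4]
6 → fault, frames [8, 5, 4, 6]
4 → hit
0 → fault, frames [8, 5, 4, 6, 0]
5 → hit
4 → hit
5 → hit
4 → hit
5 → hit
8 → hit
6 → hit
0 → hit
9 → fault, evict 8, frames [5, 4, 6, 0, 9]
3 → fault, evict 9, frames [5, 4, 6, 0, 3]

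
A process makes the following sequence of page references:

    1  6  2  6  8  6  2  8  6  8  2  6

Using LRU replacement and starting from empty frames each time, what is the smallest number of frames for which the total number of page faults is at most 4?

f=1: 12 faults
f=2: 9 faults
f=3: 4 faults
f=4: 4 faults
Smallest f with faults ≤ 4 is 3.

3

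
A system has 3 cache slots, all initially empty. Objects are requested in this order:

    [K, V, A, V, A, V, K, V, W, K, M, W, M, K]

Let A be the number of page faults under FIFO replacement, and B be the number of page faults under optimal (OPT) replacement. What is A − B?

1

Under FIFO: F F F . . . . . F F F . . . → 6 faults.
Under OPT: F F F . . . . . F . F . . . → 5 faults.
A − B = 6 − 5 = 1.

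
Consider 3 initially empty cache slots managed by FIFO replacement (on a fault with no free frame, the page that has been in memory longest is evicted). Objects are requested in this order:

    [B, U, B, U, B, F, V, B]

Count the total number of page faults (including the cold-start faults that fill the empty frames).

B -> fault, frames {B}
U -> fault, frames {B,U}
B -> hit
U -> hit
B -> hit
F -> fault, frames {B,U,F}
V -> fault, evict B, frames {U,F,V}
B -> fault, evict U, frames {F,V,B}
Page faults: 5.

5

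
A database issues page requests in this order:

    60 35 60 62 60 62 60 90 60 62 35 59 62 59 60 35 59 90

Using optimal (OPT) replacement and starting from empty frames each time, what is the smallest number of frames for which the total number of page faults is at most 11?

f=1: 18 faults
f=2: 10 faults
f=3: 8 faults
f=4: 6 faults
f=5: 5 faults
Smallest f with faults ≤ 11 is 2.

2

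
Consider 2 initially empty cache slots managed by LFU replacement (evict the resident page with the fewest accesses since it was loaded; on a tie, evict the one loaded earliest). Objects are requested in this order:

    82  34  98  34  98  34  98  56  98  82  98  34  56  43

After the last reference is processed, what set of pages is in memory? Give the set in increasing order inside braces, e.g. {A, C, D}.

82 -> miss, frames [82]
34 -> miss, frames [82, 34]
98 -> miss, evict 82, frames [34, 98]
34 -> hit
98 -> hit
34 -> hit
98 -> hit
56 -> miss, evict 34, frames [98, 56]
98 -> hit
82 -> miss, evict 56, frames [98, 82]
98 -> hit
34 -> miss, evict 82, frames [98, 34]
56 -> miss, evict 34, frames [98, 56]
43 -> miss, evict 56, frames [98, 43]

{43, 98}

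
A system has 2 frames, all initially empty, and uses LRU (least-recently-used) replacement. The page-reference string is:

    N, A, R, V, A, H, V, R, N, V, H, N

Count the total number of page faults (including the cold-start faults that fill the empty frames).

12

N → fault, frames [N]
A → fault, frames [N, A]
R → fault, evict N, frames [A, R]
V → fault, evict A, frames [R, V]
A → fault, evict R, frames [V, A]
H → fault, evict V, frames [A, H]
V → fault, evict A, frames [H, V]
R → fault, evict H, frames [V, R]
N → fault, evict V, frames [R, N]
V → fault, evict R, frames [N, V]
H → fault, evict N, frames [V, H]
N → fault, evict V, frames [H, N]
Page faults: 12.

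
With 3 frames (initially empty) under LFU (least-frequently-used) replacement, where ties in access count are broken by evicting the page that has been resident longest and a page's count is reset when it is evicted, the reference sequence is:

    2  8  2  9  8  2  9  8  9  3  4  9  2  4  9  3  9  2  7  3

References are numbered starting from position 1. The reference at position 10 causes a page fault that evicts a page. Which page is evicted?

pos 1: 2: fault, frames (2)
pos 2: 8: fault, frames (2 8)
pos 3: 2: hit
pos 4: 9: fault, frames (2 8 9)
pos 5: 8: hit
pos 6: 2: hit
pos 7: 9: hit
pos 8: 8: hit
pos 9: 9: hit
pos 10: 3: fault, evict 2, frames (8 9 3)
At position 10, page 2 is evicted.

2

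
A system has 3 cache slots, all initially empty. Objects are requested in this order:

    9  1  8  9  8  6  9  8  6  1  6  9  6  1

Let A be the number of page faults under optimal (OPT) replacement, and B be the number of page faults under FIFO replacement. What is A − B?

-1

Under OPT: F F F . . F . . . F . . . . → 5 faults.
Under FIFO: F F F . . F F . . F . . . . → 6 faults.
A − B = 5 − 6 = -1.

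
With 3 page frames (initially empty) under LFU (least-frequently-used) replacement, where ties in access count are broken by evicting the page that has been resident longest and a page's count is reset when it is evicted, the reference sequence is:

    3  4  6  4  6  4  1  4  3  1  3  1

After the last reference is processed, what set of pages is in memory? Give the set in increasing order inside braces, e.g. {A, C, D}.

{1, 4, 6}

3: miss, frames {3}
4: miss, frames {3,4}
6: miss, frames {3,4,6}
4: hit
6: hit
4: hit
1: miss, evict 3, frames {4,6,1}
4: hit
3: miss, evict 1, frames {4,6,3}
1: miss, evict 3, frames {4,6,1}
3: miss, evict 1, frames {4,6,3}
1: miss, evict 3, frames {4,6,1}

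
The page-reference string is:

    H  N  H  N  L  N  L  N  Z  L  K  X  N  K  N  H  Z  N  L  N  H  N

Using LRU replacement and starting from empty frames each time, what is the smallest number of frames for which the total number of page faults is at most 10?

f=1: 22 faults
f=2: 14 faults
f=3: 11 faults
f=4: 10 faults
f=5: 9 faults
f=6: 6 faults
Smallest f with faults ≤ 10 is 4.

4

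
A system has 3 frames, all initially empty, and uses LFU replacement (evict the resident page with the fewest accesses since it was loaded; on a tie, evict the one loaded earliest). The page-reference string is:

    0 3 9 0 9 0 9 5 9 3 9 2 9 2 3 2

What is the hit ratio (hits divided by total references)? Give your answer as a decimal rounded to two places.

0.50

0 -> fault, frames (0)
3 -> fault, frames (0 3)
9 -> fault, frames (0 3 9)
0 -> hit
9 -> hit
0 -> hit
9 -> hit
5 -> fault, evict 3, frames (0 9 5)
9 -> hit
3 -> fault, evict 5, frames (0 9 3)
9 -> hit
2 -> fault, evict 3, frames (0 9 2)
9 -> hit
2 -> hit
3 -> fault, evict 2, frames (0 9 3)
2 -> fault, evict 3, frames (0 9 2)
Hits: 8 of 16 references → 8/16 = 0.5000.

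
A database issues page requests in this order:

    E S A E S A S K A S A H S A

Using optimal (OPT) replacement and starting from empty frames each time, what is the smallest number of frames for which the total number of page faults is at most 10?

f=1: 14 faults
f=2: 8 faults
f=3: 5 faults
f=4: 5 faults
f=5: 5 faults
Smallest f with faults ≤ 10 is 2.

2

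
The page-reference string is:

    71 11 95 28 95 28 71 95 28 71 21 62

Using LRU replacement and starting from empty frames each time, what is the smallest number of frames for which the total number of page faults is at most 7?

f=1: 12 faults
f=2: 10 faults
f=3: 7 faults
f=4: 6 faults
f=5: 6 faults
f=6: 6 faults
Smallest f with faults ≤ 7 is 3.

3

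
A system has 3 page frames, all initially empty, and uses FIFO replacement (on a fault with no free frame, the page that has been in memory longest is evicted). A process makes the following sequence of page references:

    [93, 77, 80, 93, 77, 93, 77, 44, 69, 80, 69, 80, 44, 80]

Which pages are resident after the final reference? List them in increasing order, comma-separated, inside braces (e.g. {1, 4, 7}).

93 → miss, frames (93)
77 → miss, frames (93 77)
80 → miss, frames (93 77 80)
93 → hit
77 → hit
93 → hit
77 → hit
44 → miss, evict 93, frames (77 80 44)
69 → miss, evict 77, frames (80 44 69)
80 → hit
69 → hit
80 → hit
44 → hit
80 → hit

{44, 69, 80}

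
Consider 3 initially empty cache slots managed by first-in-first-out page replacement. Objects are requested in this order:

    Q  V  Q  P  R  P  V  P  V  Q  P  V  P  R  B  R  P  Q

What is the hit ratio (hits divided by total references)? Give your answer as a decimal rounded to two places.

Q -> fault, frames (Q)
V -> fault, frames (Q V)
Q -> hit
P -> fault, frames (Q V P)
R -> fault, evict Q, frames (V P R)
P -> hit
V -> hit
P -> hit
V -> hit
Q -> fault, evict V, frames (P R Q)
P -> hit
V -> fault, evict P, frames (R Q V)
P -> fault, evict R, frames (Q V P)
R -> fault, evict Q, frames (V P R)
B -> fault, evict V, frames (P R B)
R -> hit
P -> hit
Q -> fault, evict P, frames (R B Q)
Hits: 8 of 18 references → 8/18 = 0.4444.

0.44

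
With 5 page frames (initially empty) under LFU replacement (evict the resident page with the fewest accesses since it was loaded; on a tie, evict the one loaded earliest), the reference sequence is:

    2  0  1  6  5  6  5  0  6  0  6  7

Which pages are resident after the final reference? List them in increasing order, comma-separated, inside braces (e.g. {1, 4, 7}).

{0, 1, 5, 6, 7}

2: fault, frames [2]
0: fault, frames [2, 0]
1: fault, frames [2, 0, 1]
6: fault, frames [2, 0, 1, 6]
5: fault, frames [2, 0, 1, 6, 5]
6: hit
5: hit
0: hit
6: hit
0: hit
6: hit
7: fault, evict 2, frames [0, 1, 6, 5, 7]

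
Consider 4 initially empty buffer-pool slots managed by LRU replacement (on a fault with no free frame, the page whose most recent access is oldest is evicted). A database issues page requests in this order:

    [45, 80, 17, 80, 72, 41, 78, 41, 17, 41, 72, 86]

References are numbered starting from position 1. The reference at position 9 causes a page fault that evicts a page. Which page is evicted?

pos 1: 45: fault, frames {45}
pos 2: 80: fault, frames {45,80}
pos 3: 17: fault, frames {45,80,17}
pos 4: 80: hit
pos 5: 72: fault, frames {45,17,80,72}
pos 6: 41: fault, evict 45, frames {17,80,72,41}
pos 7: 78: fault, evict 17, frames {80,72,41,78}
pos 8: 41: hit
pos 9: 17: fault, evict 80, frames {72,78,41,17}
At position 9, page 80 is evicted.

80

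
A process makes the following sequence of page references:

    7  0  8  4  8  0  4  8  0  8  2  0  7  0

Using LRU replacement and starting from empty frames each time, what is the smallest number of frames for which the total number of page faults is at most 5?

f=1: 14 faults
f=2: 11 faults
f=3: 6 faults
f=4: 6 faults
f=5: 5 faults
Smallest f with faults ≤ 5 is 5.

5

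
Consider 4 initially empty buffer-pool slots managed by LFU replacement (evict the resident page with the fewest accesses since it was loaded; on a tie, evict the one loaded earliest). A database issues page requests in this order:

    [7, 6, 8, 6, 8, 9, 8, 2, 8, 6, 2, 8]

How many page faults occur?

7: miss, frames [7]
6: miss, frames [7, 6]
8: miss, frames [7, 6, 8]
6: hit
8: hit
9: miss, frames [7, 6, 8, 9]
8: hit
2: miss, evict 7, frames [6, 8, 9, 2]
8: hit
6: hit
2: hit
8: hit
Page faults: 5.

5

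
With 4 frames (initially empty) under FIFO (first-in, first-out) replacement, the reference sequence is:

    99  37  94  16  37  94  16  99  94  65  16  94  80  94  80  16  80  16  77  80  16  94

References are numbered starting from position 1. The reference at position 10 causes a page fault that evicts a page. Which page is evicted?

pos 1: 99: fault, frames {99}
pos 2: 37: fault, frames {99,37}
pos 3: 94: fault, frames {99,37,94}
pos 4: 16: fault, frames {99,37,94,16}
pos 5: 37: hit
pos 6: 94: hit
pos 7: 16: hit
pos 8: 99: hit
pos 9: 94: hit
pos 10: 65: fault, evict 99, frames {37,94,16,65}
At position 10, page 99 is evicted.

99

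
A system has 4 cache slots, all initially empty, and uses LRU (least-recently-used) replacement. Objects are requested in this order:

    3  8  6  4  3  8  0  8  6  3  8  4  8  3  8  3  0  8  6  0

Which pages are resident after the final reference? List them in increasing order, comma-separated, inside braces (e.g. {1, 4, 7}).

{0, 3, 6, 8}

3 → miss, frames {3}
8 → miss, frames {3,8}
6 → miss, frames {3,8,6}
4 → miss, frames {3,8,6,4}
3 → hit
8 → hit
0 → miss, evict 6, frames {4,3,8,0}
8 → hit
6 → miss, evict 4, frames {3,0,8,6}
3 → hit
8 → hit
4 → miss, evict 0, frames {6,3,8,4}
8 → hit
3 → hit
8 → hit
3 → hit
0 → miss, evict 6, frames {4,8,3,0}
8 → hit
6 → miss, evict 4, frames {3,0,8,6}
0 → hit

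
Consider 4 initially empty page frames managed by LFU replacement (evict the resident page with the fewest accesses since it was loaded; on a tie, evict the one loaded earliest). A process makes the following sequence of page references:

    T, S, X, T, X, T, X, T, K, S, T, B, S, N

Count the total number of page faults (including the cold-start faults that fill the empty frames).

6

T: fault, frames (T)
S: fault, frames (T S)
X: fault, frames (T S X)
T: hit
X: hit
T: hit
X: hit
T: hit
K: fault, frames (T S X K)
S: hit
T: hit
B: fault, evict K, frames (T S X B)
S: hit
N: fault, evict B, frames (T S X N)
Page faults: 6.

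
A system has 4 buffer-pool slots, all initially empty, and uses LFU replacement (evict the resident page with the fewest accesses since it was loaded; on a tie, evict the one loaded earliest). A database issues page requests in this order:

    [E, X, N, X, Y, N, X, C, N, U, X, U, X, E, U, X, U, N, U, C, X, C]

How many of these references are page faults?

8

E -> miss, frames (E)
X -> miss, frames (E X)
N -> miss, frames (E X N)
X -> hit
Y -> miss, frames (E X N Y)
N -> hit
X -> hit
C -> miss, evict E, frames (X N Y C)
N -> hit
U -> miss, evict Y, frames (X N C U)
X -> hit
U -> hit
X -> hit
E -> miss, evict C, frames (X N U E)
U -> hit
X -> hit
U -> hit
N -> hit
U -> hit
C -> miss, evict E, frames (X N U C)
X -> hit
C -> hit
Page faults: 8.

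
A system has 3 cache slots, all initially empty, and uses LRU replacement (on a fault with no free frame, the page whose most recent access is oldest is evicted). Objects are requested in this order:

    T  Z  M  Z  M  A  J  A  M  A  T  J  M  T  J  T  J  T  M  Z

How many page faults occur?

9

T: miss, frames [T]
Z: miss, frames [T, Z]
M: miss, frames [T, Z, M]
Z: hit
M: hit
A: miss, evict T, frames [Z, M, A]
J: miss, evict Z, frames [M, A, J]
A: hit
M: hit
A: hit
T: miss, evict J, frames [M, A, T]
J: miss, evict M, frames [A, T, J]
M: miss, evict A, frames [T, J, M]
T: hit
J: hit
T: hit
J: hit
T: hit
M: hit
Z: miss, evict J, frames [T, M, Z]
Page faults: 9.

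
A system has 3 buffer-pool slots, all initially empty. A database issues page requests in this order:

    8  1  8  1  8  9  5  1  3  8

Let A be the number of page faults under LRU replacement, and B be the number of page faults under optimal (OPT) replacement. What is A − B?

2

Under LRU: F F . . . F F F F F → 7 faults.
Under OPT: F F . . . F F . F . → 5 faults.
A − B = 7 − 5 = 2.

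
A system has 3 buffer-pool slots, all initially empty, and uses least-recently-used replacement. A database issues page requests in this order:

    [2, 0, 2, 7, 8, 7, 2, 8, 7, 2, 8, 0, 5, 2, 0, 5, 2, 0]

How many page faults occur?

7

2: fault, frames {2}
0: fault, frames {2,0}
2: hit
7: fault, frames {0,2,7}
8: fault, evict 0, frames {2,7,8}
7: hit
2: hit
8: hit
7: hit
2: hit
8: hit
0: fault, evict 7, frames {2,8,0}
5: fault, evict 2, frames {8,0,5}
2: fault, evict 8, frames {0,5,2}
0: hit
5: hit
2: hit
0: hit
Page faults: 7.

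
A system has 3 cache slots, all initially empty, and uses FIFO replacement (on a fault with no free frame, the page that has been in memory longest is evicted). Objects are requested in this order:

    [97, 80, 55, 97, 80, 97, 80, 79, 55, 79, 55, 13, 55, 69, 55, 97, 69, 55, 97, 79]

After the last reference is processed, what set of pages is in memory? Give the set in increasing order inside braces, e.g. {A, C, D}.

97: fault, frames [97]
80: fault, frames [97, 80]
55: fault, frames [97, 80, 55]
97: hit
80: hit
97: hit
80: hit
79: fault, evict 97, frames [80, 55, 79]
55: hit
79: hit
55: hit
13: fault, evict 80, frames [55, 79, 13]
55: hit
69: fault, evict 55, frames [79, 13, 69]
55: fault, evict 79, frames [13, 69, 55]
97: fault, evict 13, frames [69, 55, 97]
69: hit
55: hit
97: hit
79: fault, evict 69, frames [55, 97, 79]

{55, 79, 97}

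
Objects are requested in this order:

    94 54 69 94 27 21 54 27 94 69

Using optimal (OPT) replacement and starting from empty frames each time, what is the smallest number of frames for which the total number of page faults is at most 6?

4

f=1: 10 faults
f=2: 8 faults
f=3: 7 faults
f=4: 6 faults
f=5: 5 faults
Smallest f with faults ≤ 6 is 4.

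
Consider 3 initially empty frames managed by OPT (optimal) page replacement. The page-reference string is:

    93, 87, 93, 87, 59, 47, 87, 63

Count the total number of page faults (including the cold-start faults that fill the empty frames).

5

93: fault, frames {93}
87: fault, frames {93,87}
93: hit
87: hit
59: fault, frames {93,87,59}
47: fault, evict 59, frames {93,87,47}
87: hit
63: fault, evict 47, frames {93,87,63}
Page faults: 5.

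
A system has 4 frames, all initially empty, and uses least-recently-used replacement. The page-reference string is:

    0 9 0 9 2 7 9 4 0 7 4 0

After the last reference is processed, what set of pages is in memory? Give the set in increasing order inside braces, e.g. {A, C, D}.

{0, 4, 7, 9}

0 → fault, frames (0)
9 → fault, frames (0 9)
0 → hit
9 → hit
2 → fault, frames (0 9 2)
7 → fault, frames (0 9 2 7)
9 → hit
4 → fault, evict 0, frames (2 7 9 4)
0 → fault, evict 2, frames (7 9 4 0)
7 → hit
4 → hit
0 → hit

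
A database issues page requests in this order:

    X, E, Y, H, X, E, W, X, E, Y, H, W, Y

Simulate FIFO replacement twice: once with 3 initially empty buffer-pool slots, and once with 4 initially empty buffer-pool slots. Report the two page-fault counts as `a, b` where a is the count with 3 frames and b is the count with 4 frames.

3 frames: F F F F F F F . . F F . . → 9 faults.
4 frames: F F F F . . F F F F F F . → 10 faults.
10 > 9: adding a frame increased faults — Belady's anomaly.

9, 10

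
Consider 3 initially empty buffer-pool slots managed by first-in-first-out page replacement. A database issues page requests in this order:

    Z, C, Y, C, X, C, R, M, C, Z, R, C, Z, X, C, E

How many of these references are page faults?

12

Z: fault, frames [Z]
C: fault, frames [Z, C]
Y: fault, frames [Z, C, Y]
C: hit
X: fault, evict Z, frames [C, Y, X]
C: hit
R: fault, evict C, frames [Y, X, R]
M: fault, evict Y, frames [X, R, M]
C: fault, evict X, frames [R, M, C]
Z: fault, evict R, frames [M, C, Z]
R: fault, evict M, frames [C, Z, R]
C: hit
Z: hit
X: fault, evict C, frames [Z, R, X]
C: fault, evict Z, frames [R, X, C]
E: fault, evict R, frames [X, C, E]
Page faults: 12.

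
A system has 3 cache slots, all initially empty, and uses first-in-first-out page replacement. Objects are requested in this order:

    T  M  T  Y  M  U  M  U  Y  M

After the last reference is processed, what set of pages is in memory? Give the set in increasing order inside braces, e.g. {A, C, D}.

{M, U, Y}

T: fault, frames [T]
M: fault, frames [T, M]
T: hit
Y: fault, frames [T, M, Y]
M: hit
U: fault, evict T, frames [M, Y, U]
M: hit
U: hit
Y: hit
M: hit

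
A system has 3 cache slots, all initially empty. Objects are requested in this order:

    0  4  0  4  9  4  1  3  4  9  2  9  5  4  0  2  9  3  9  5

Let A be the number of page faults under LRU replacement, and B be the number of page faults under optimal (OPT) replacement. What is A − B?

Under LRU: F F . . F . F F . F F . F F F F F F . F → 14 faults.
Under OPT: F F . . F . F F . . F . F . F . F F . . → 10 faults.
A − B = 14 − 10 = 4.

4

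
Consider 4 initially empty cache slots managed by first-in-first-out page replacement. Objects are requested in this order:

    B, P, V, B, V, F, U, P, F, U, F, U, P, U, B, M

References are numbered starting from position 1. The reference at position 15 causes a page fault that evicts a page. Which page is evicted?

pos 1: B -> fault, frames {B}
pos 2: P -> fault, frames {B,P}
pos 3: V -> fault, frames {B,P,V}
pos 4: B -> hit
pos 5: V -> hit
pos 6: F -> fault, frames {B,P,V,F}
pos 7: U -> fault, evict B, frames {P,V,F,U}
pos 8: P -> hit
pos 9: F -> hit
pos 10: U -> hit
pos 11: F -> hit
pos 12: U -> hit
pos 13: P -> hit
pos 14: U -> hit
pos 15: B -> fault, evict P, frames {V,F,U,B}
At position 15, page P is evicted.

P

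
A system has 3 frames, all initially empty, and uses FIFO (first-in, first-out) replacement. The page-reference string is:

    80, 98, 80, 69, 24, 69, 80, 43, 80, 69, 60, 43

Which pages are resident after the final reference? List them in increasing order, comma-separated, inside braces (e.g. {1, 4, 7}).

{43, 60, 69}

80 -> fault, frames (80)
98 -> fault, frames (80 98)
80 -> hit
69 -> fault, frames (80 98 69)
24 -> fault, evict 80, frames (98 69 24)
69 -> hit
80 -> fault, evict 98, frames (69 24 80)
43 -> fault, evict 69, frames (24 80 43)
80 -> hit
69 -> fault, evict 24, frames (80 43 69)
60 -> fault, evict 80, frames (43 69 60)
43 -> hit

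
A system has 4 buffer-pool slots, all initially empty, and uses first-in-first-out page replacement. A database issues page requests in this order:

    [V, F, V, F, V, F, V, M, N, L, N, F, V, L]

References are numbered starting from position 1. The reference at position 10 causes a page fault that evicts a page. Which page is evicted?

pos 1: V: miss, frames {V}
pos 2: F: miss, frames {V,F}
pos 3: V: hit
pos 4: F: hit
pos 5: V: hit
pos 6: F: hit
pos 7: V: hit
pos 8: M: miss, frames {V,F,M}
pos 9: N: miss, frames {V,F,M,N}
pos 10: L: miss, evict V, frames {F,M,N,L}
At position 10, page V is evicted.

V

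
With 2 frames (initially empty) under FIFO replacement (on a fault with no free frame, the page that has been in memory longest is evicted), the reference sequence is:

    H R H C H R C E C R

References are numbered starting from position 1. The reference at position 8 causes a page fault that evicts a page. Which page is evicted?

pos 1: H → miss, frames (H)
pos 2: R → miss, frames (H R)
pos 3: H → hit
pos 4: C → miss, evict H, frames (R C)
pos 5: H → miss, evict R, frames (C H)
pos 6: R → miss, evict C, frames (H R)
pos 7: C → miss, evict H, frames (R C)
pos 8: E → miss, evict R, frames (C E)
At position 8, page R is evicted.

R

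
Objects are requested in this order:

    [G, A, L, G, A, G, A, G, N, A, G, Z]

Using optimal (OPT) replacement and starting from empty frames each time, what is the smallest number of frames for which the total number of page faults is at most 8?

f=1: 12 faults
f=2: 7 faults
f=3: 5 faults
f=4: 5 faults
f=5: 5 faults
Smallest f with faults ≤ 8 is 2.

2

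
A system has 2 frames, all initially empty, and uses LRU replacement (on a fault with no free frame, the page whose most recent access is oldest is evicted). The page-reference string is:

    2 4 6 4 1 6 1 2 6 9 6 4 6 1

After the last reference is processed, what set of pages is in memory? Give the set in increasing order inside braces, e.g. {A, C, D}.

{1, 6}

2 → miss, frames {2}
4 → miss, frames {2,4}
6 → miss, evict 2, frames {4,6}
4 → hit
1 → miss, evict 6, frames {4,1}
6 → miss, evict 4, frames {1,6}
1 → hit
2 → miss, evict 6, frames {1,2}
6 → miss, evict 1, frames {2,6}
9 → miss, evict 2, frames {6,9}
6 → hit
4 → miss, evict 9, frames {6,4}
6 → hit
1 → miss, evict 4, frames {6,1}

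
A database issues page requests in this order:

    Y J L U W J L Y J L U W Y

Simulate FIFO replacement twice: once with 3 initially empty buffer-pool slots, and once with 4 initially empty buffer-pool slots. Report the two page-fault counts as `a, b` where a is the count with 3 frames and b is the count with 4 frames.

3 frames: F F F F F F F F . . F F . → 10 faults.
4 frames: F F F F F . . F F F F F F → 11 faults.
11 > 10: adding a frame increased faults — Belady's anomaly.

10, 11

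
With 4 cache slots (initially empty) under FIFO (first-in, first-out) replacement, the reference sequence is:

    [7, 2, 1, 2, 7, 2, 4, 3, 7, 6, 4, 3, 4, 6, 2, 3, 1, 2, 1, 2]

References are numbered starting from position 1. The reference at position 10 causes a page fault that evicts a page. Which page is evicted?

1

pos 1: 7 -> miss, frames [7]
pos 2: 2 -> miss, frames [7, 2]
pos 3: 1 -> miss, frames [7, 2, 1]
pos 4: 2 -> hit
pos 5: 7 -> hit
pos 6: 2 -> hit
pos 7: 4 -> miss, frames [7, 2, 1, 4]
pos 8: 3 -> miss, evict 7, frames [2, 1, 4, 3]
pos 9: 7 -> miss, evict 2, frames [1, 4, 3, 7]
pos 10: 6 -> miss, evict 1, frames [4, 3, 7, 6]
At position 10, page 1 is evicted.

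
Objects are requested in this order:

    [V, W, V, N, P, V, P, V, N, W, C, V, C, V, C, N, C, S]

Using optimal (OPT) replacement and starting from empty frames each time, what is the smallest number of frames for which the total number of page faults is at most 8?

f=1: 18 faults
f=2: 9 faults
f=3: 7 faults
f=4: 6 faults
f=5: 6 faults
f=6: 6 faults
Smallest f with faults ≤ 8 is 3.

3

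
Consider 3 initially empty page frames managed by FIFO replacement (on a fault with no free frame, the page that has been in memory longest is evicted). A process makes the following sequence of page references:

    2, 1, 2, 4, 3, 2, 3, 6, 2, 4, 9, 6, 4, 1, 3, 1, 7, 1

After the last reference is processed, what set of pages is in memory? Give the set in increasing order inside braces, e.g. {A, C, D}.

2 → fault, frames [2]
1 → fault, frames [2, 1]
2 → hit
4 → fault, frames [2, 1, 4]
3 → fault, evict 2, frames [1, 4, 3]
2 → fault, evict 1, frames [4, 3, 2]
3 → hit
6 → fault, evict 4, frames [3, 2, 6]
2 → hit
4 → fault, evict 3, frames [2, 6, 4]
9 → fault, evict 2, frames [6, 4, 9]
6 → hit
4 → hit
1 → fault, evict 6, frames [4, 9, 1]
3 → fault, evict 4, frames [9, 1, 3]
1 → hit
7 → fault, evict 9, frames [1, 3, 7]
1 → hit

{1, 3, 7}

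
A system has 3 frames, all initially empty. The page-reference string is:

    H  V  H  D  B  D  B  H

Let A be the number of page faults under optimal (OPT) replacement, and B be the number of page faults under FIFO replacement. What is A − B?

Under OPT: F F . F F . . . → 4 faults.
Under FIFO: F F . F F . . F → 5 faults.
A − B = 4 − 5 = -1.

-1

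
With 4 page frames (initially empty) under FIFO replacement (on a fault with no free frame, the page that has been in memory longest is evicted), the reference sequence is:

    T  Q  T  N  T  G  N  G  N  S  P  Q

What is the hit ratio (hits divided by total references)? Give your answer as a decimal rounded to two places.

0.42

T: miss, frames (T)
Q: miss, frames (T Q)
T: hit
N: miss, frames (T Q N)
T: hit
G: miss, frames (T Q N G)
N: hit
G: hit
N: hit
S: miss, evict T, frames (Q N G S)
P: miss, evict Q, frames (N G S P)
Q: miss, evict N, frames (G S P Q)
Hits: 5 of 12 references → 5/12 = 0.4167.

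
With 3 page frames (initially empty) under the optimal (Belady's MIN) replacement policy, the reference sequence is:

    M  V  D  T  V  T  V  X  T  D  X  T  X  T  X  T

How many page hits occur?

M: fault, frames (M)
V: fault, frames (M V)
D: fault, frames (M V D)
T: fault, evict M, frames (V D T)
V: hit
T: hit
V: hit
X: fault, evict V, frames (D T X)
T: hit
D: hit
X: hit
T: hit
X: hit
T: hit
X: hit
T: hit
Hits: 11.

11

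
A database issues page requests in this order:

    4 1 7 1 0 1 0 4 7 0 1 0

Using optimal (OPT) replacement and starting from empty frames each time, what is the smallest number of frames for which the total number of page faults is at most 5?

f=1: 12 faults
f=2: 7 faults
f=3: 5 faults
f=4: 4 faults
Smallest f with faults ≤ 5 is 3.

3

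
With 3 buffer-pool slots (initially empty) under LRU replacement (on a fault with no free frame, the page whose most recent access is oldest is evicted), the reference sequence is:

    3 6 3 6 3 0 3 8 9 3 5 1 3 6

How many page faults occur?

8

3 -> miss, frames {3}
6 -> miss, frames {3,6}
3 -> hit
6 -> hit
3 -> hit
0 -> miss, frames {6,3,0}
3 -> hit
8 -> miss, evict 6, frames {0,3,8}
9 -> miss, evict 0, frames {3,8,9}
3 -> hit
5 -> miss, evict 8, frames {9,3,5}
1 -> miss, evict 9, frames {3,5,1}
3 -> hit
6 -> miss, evict 5, frames {1,3,6}
Page faults: 8.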